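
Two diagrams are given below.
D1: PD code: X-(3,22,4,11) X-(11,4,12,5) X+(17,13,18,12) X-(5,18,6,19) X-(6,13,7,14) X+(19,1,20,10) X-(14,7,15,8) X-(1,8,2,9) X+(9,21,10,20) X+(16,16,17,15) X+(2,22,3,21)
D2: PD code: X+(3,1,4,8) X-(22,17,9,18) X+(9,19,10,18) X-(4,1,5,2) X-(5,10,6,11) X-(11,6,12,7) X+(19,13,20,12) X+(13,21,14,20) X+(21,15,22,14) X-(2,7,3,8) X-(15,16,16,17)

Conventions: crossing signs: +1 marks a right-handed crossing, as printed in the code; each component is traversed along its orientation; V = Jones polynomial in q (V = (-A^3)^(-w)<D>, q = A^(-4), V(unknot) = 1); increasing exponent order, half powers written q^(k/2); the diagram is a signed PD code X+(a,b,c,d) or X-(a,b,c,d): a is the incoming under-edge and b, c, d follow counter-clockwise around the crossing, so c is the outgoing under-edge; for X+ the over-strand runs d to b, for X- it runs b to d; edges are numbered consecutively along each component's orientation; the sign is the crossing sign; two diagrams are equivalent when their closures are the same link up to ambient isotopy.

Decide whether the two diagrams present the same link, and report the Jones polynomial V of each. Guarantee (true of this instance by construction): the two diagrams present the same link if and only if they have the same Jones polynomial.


equivalent: no
D1 (bracket A^-9 - 2A^-5 + 3A^-1 - 3A^3 + 4A^7 - 2A^11 + 2A^15 - A^19; 11 crossings at w = -1): V = q^(-11/2) - 2q^(-9/2) + 2q^(-7/2) - 4q^(-5/2) + 3q^(-3/2) - 3q^(-1/2) + 2q^(1/2) - q^(3/2)
D2 (bracket -A^-17 + A^-13 - A^-9 + 2A^-5 + A^3; 11 crossings at w = -1): V = -q^(-3/2) - 2q^(1/2) + q^(3/2) - q^(5/2) + q^(7/2)
key observation: 2 classes among 2 diagrams; unequal V(q) rules out equality


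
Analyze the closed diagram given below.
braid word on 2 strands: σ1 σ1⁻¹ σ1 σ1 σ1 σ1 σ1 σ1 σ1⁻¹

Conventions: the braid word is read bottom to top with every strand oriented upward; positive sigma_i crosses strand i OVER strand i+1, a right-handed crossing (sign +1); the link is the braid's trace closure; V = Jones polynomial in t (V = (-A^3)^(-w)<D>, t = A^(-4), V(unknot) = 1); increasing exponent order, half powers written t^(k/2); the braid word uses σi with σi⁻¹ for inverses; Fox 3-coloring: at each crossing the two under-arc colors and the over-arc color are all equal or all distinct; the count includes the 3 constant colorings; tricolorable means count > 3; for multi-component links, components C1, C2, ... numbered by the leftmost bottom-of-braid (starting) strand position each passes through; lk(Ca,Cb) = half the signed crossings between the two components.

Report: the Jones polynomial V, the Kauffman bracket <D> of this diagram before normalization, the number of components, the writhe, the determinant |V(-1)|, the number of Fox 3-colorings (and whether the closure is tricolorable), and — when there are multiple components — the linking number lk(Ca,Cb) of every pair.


Jones polynomial: V(t) = t^2 + t^4 - t^5 + t^6 - t^7
<D> = A^-13 - A^-9 + A^-5 - A^-1 - A^7; writhe +5
components 1, writhe +5 (9 crossings)
3-colorings: 3 of 3^9, det 5 — not tricolorable
note: |V(-1)| = 5: so not tricolorable, since 3 does not divide 5


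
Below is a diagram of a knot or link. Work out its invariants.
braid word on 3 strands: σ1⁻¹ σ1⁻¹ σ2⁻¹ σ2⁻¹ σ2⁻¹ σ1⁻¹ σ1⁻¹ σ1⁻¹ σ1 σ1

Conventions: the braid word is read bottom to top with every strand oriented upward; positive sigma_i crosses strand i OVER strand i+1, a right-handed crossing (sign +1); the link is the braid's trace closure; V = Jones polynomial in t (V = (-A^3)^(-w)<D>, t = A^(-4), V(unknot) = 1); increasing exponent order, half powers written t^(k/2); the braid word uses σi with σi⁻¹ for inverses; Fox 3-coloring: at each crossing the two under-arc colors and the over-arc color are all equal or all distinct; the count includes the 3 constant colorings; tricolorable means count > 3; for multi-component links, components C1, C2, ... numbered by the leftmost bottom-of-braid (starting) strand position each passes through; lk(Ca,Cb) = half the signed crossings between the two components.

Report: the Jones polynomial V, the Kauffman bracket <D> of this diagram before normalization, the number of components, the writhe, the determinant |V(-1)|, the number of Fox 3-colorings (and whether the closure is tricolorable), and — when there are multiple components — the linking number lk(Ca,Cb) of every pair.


V = t^-8 - 2t^-7 + t^-6 - 2t^-5 + 2t^-4 + t^-2
<D> = A^-10 + 2A^-2 - 2A^2 + A^6 - 2A^10 + A^14 (w = -6)
1 component over 10 crossings, w = -6
27 Fox colorings among 3^10, |V(-1)| = 9: tricolorable
why: w = -6 shifts under R1 moves; the (-A^3)^(6) factor cancels that in V


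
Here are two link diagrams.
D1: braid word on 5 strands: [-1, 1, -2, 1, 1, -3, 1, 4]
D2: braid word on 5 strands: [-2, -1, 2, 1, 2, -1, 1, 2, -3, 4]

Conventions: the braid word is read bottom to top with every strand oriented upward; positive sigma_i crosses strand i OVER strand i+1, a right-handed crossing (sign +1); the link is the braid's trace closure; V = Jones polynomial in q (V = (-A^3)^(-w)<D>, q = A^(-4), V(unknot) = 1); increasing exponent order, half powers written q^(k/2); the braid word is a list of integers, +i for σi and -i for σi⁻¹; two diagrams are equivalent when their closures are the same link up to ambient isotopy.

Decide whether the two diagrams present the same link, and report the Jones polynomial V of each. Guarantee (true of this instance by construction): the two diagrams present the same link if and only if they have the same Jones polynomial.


equivalent: no
D1 (bracket -A^-10 + A^-6 + A^2; 8 crossings at w = +2): V = q + q^3 - q^4
V(D2) = 1  (w +2, c 10, <D> = A^6)
key observation: V(q) takes 2 values over 2 diagrams, fixing the grouping


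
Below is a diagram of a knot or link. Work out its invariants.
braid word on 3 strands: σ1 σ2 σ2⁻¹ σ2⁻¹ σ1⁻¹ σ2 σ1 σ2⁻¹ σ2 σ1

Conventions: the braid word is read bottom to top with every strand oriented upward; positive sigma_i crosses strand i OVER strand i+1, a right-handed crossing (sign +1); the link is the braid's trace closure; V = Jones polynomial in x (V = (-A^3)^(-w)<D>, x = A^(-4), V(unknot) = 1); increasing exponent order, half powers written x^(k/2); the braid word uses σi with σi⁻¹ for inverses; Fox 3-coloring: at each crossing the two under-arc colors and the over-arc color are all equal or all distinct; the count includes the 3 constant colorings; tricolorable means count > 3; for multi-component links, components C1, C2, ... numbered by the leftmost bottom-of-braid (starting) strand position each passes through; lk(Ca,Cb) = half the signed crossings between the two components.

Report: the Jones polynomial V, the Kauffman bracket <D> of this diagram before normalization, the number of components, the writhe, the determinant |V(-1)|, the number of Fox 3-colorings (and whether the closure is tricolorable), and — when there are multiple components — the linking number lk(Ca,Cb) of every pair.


V(x) = x + x^3 - x^4
bracket: -A^-10 + A^-6 + A^2, w = +2
1 component, writhe +2, over 10 crossings
det 3, colorings 9 of 3^10 — tricolorable
observation: the span of V is 3, forcing >= 3 crossings in any diagram


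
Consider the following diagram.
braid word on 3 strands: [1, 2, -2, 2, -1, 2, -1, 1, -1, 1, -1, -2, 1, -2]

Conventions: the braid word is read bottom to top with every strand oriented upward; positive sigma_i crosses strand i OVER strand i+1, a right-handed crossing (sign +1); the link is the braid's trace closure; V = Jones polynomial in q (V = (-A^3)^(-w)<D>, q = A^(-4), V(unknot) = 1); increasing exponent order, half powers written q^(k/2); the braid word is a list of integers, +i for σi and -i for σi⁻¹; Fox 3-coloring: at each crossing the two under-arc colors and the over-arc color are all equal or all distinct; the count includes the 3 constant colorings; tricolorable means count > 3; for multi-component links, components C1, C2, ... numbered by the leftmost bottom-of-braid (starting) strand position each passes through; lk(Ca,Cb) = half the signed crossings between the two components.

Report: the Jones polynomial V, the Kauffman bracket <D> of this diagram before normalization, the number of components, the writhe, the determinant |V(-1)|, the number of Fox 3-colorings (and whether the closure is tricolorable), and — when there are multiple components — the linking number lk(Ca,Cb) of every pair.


V(q) = -q^-3 + q^-2 - q^-1 + 3 - q + q^2 - q^3
bracket: -A^-12 + A^-8 - A^-4 + 3 - A^4 + A^8 - A^12, w = 0
1 component, writhe 0, over 14 crossings
det 9, colorings 27 of 3^14 — tricolorable
observation: free reduction leaves σ1 σ2 σ1⁻¹ σ2 σ1⁻¹ σ2⁻¹ σ1 σ2⁻¹ of the original 14 letters


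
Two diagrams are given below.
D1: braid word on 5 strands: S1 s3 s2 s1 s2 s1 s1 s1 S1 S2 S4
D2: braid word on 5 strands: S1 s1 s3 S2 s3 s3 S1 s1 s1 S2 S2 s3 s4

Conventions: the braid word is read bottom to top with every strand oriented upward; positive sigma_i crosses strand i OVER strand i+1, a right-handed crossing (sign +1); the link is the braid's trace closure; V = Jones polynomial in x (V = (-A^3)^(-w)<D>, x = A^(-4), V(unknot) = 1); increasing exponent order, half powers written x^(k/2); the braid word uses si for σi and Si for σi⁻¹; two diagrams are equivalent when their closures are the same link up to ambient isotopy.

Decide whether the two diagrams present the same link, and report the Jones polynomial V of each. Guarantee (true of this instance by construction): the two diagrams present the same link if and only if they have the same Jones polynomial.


equivalent: no
D1 (bracket -A^-9 + A^-1 + A^3 + A^7; 11 crossings at w = +3): V = -x^(1/2) - x^(3/2) - x^(5/2) + x^(9/2)
V(D2) = x^(-5/2) - 2x^(-3/2) + 3x^(-1/2) - 4x^(1/2) + 3x^(3/2) - 4x^(5/2) + 2x^(7/2) - x^(9/2)  (w +3, c 13, <D> = A^-9 - 2A^-5 + 4A^-1 - 3A^3 + 4A^7 - 3A^11 + 2A^15 - A^19)
key observation: 2 classes among 2 diagrams; unequal V(x) rules out equality


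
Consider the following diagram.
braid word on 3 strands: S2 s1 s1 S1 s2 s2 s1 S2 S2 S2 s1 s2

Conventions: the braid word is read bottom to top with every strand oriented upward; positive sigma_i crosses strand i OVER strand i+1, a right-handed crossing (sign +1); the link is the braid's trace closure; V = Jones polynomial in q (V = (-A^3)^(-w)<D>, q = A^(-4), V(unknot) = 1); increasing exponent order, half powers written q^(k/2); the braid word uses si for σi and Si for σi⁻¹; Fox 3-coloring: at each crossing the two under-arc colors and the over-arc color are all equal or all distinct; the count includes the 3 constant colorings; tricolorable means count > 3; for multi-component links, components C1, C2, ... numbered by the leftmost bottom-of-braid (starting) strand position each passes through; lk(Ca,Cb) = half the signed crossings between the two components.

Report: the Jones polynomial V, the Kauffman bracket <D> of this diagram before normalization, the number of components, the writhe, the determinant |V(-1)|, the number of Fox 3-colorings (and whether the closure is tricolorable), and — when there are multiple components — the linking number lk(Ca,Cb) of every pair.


Jones polynomial: V(q) = -q^-1 + 2 - q + 2q^2 - q^3 + q^4 - q^5
<D> = -A^-14 + A^-10 - A^-6 + 2A^-2 - A^2 + 2A^6 - A^10; writhe +2
components 1, writhe +2 (12 crossings)
3-colorings: 9 of 3^12, det 9 — tricolorable
note: det 9 = |V(-1)|; divisible by 3, so tricolorable


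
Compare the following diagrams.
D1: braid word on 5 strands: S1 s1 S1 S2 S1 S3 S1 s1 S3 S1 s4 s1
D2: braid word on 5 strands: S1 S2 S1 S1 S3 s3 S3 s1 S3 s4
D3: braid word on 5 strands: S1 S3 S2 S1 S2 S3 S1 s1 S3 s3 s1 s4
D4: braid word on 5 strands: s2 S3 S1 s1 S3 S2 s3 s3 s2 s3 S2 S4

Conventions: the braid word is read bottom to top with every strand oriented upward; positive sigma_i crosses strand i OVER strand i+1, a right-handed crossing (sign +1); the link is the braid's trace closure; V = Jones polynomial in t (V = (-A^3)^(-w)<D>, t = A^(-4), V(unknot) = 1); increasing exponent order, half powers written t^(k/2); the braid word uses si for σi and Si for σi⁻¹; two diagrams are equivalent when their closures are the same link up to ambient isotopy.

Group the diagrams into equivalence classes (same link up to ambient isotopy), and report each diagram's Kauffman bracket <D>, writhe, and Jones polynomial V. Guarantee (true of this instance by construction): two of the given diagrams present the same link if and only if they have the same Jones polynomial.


grouping into links: {D1, D2, D3} | {D4}
V(D1) = t^-5 + 2t^-3 + t^-1  (w -4, c 12, <D> = A^-8 + 2 + A^8)
V(D2) = t^-5 + 2t^-3 + t^-1  [10 crossings, <D> = A^-8 + 2 + A^8, w = -4]
V(D3) = t^-5 + 2t^-3 + t^-1  [12 crossings, <D> = A^-8 + 2 + A^8, w = -4]
V(D4) = 1 + t + t^2 + t^3  [12 crossings, <D> = A^-12 + A^-8 + A^-4 + 1, w = 0]
why: comparing 4 Jones polynomials yields 2 groups


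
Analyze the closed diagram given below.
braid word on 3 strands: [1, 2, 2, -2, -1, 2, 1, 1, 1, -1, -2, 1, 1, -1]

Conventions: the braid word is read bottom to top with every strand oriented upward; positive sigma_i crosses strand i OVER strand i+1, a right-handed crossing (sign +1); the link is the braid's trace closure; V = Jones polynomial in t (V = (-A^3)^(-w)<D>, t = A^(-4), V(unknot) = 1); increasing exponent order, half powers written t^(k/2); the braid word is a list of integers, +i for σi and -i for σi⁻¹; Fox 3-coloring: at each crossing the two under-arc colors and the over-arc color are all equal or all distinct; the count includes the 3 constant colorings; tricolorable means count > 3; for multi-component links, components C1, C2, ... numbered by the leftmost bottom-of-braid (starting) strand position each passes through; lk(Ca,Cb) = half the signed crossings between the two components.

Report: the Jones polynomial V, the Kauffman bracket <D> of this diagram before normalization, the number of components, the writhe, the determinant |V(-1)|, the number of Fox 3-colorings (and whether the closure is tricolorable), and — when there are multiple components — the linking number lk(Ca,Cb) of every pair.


V = 2t - 2t^2 + 3t^3 - 3t^4 + 2t^5 - 2t^6 + t^7
<D> = A^-16 - 2A^-12 + 2A^-8 - 3A^-4 + 3 - 2A^4 + 2A^8 (w = +4)
1 component over 14 crossings, w = +4
9 Fox colorings among 3^14, |V(-1)| = 15: tricolorable
why: V spans 6 powers of t: at least 6 crossings in any diagram


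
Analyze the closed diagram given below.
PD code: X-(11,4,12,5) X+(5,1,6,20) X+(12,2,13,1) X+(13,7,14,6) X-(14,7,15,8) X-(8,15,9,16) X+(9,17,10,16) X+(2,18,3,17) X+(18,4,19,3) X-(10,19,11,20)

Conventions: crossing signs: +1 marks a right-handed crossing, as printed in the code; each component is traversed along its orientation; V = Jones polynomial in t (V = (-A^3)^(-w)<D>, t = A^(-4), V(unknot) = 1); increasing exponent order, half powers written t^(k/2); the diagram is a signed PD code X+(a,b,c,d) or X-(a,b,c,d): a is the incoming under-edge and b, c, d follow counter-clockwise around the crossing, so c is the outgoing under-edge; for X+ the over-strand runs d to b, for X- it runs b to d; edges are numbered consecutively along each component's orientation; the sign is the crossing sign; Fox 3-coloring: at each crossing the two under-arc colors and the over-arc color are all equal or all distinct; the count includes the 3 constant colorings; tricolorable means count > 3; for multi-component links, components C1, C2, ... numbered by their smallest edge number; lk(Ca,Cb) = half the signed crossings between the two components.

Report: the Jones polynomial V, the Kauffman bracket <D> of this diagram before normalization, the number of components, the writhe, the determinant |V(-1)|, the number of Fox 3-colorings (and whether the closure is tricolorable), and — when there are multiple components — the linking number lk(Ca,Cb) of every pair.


Jones polynomial: V(t) = t + t^3 - t^4
<D> = -A^-10 + A^-6 + A^2; writhe +2
components 1, writhe +2 (10 crossings)
3-colorings: 9 of 3^10, det 3 — tricolorable
note: det 3 = |V(-1)|; divisible by 3, so tricolorable


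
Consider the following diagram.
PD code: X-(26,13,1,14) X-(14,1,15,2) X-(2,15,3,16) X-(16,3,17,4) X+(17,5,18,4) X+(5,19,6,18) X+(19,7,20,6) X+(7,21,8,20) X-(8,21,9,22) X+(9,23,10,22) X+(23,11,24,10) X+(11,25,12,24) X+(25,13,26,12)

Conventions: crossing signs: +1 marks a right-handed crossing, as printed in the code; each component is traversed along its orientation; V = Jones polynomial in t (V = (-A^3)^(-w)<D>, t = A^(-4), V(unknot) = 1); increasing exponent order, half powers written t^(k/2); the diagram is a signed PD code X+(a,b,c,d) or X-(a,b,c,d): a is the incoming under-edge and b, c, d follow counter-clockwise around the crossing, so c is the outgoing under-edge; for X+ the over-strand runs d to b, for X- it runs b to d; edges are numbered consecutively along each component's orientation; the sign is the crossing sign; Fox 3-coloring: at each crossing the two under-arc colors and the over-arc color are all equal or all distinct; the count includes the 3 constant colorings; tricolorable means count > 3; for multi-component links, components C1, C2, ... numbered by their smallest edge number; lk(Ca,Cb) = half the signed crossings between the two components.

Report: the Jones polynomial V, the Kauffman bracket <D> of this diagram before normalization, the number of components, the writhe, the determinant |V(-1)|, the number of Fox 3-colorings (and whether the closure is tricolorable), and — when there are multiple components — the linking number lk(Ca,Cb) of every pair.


V(t) = t + t^3 - t^4
bracket: A^-7 - A^-3 - A^5, w = +3
1 component, writhe +3, over 13 crossings
det 3, colorings 9 of 3^13 — tricolorable
observation: |V(-1)| = 3: so tricolorable, since 3 divides 3


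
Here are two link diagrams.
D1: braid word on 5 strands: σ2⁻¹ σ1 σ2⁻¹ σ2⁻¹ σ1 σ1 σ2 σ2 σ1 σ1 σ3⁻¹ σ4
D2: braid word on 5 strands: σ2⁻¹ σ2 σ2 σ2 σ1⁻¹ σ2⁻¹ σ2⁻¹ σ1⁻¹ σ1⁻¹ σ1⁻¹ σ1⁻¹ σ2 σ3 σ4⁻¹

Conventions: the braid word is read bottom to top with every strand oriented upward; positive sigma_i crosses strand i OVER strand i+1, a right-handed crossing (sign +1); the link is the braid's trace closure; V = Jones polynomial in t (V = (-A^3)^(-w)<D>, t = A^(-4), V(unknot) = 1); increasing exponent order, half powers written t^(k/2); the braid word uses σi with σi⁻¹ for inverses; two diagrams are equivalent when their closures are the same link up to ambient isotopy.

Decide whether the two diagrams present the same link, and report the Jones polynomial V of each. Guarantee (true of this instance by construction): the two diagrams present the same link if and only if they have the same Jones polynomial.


equivalent: no
V(D1) = -1 + 4t - 5t^2 + 7t^3 - 7t^4 + 6t^5 - 5t^6 + 3t^7 - t^8  (w +4, c 12, <D> = -A^-20 + 3A^-16 - 5A^-12 + 6A^-8 - 7A^-4 + 7 - 5A^4 + 4A^8 - A^12)
V(D2) = -t^-8 + t^-7 - 2t^-6 + 3t^-5 - 3t^-4 + 4t^-3 - 2t^-2 + 2t^-1 - 1  (w -4, c 14, <D> = -A^-12 + 2A^-8 - 2A^-4 + 4 - 3A^4 + 3A^8 - 2A^12 + A^16 - A^20)
why: 2 values of V(t) split the 2 diagrams


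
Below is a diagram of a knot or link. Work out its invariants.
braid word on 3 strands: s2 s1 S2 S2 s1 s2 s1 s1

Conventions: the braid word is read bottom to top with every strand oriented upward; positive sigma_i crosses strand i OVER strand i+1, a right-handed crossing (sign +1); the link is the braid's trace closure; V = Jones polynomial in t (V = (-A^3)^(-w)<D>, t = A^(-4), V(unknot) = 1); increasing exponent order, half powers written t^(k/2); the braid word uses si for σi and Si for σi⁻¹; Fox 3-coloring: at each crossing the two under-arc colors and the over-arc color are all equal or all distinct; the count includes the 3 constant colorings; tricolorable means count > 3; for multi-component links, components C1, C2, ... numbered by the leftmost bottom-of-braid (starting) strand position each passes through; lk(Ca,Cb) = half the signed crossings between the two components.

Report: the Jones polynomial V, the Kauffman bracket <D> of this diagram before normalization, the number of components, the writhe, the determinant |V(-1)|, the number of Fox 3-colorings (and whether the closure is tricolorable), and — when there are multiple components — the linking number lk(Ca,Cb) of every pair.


V(t) = t + 2t^3 + t^5
bracket: A^-8 + 2 + A^8, w = +4
3 components, writhe +4, over 8 crossings
lk(C1,C2) = 0
linking number lk(C1,C3) = +1
lk(C2,C3): +1
det 4, colorings 3 of 3^8 — not tricolorable
observation: span 4 respects span(V) <= c + mu - 1 = 10 for this 3-component diagram


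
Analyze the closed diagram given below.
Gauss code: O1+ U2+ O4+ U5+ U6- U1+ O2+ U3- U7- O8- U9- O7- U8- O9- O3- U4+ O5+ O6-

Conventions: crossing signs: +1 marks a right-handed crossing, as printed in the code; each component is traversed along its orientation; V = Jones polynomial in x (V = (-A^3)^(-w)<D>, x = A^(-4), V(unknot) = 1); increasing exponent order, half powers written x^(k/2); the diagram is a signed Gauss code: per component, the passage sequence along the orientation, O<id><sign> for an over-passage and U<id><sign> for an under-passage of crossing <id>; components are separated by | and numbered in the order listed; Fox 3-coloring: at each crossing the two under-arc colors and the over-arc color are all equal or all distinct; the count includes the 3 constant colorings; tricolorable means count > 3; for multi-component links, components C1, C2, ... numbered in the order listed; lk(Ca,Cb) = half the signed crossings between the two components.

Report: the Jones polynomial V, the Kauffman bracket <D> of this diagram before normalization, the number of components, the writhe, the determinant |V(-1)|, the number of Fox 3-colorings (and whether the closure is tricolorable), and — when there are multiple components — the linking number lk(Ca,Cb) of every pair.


V = -x^-3 + x^-2 - x^-1 + 3 - x + x^2 - x^3
<D> = A^-15 - A^-11 + A^-7 - 3A^-3 + A - A^5 + A^9 (w = -1)
1 component over 9 crossings, w = -1
27 Fox colorings among 3^9, |V(-1)| = 9: tricolorable
why: det 9 = |V(-1)|; divisible by 3, so tricolorable


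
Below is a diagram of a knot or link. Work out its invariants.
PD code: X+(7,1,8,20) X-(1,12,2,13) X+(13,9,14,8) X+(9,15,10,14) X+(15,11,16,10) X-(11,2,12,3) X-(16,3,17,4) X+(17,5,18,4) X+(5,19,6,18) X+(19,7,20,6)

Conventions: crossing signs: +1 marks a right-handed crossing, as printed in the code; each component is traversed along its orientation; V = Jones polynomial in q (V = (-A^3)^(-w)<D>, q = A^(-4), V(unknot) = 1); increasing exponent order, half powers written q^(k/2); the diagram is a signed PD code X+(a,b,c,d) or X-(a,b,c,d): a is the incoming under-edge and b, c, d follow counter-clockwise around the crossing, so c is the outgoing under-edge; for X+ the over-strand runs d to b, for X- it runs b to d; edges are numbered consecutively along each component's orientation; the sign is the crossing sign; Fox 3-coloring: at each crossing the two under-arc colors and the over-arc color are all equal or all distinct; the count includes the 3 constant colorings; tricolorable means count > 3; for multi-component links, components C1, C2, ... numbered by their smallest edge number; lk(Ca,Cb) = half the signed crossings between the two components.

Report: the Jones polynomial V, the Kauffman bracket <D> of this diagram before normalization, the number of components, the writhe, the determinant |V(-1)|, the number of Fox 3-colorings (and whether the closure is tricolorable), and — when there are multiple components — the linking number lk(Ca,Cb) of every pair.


V(q) = 1 - q + 3q^2 - 3q^3 + 3q^4 - 4q^5 + 3q^6 - 2q^7 + q^8
bracket: A^-20 - 2A^-16 + 3A^-12 - 4A^-8 + 3A^-4 - 3 + 3A^4 - A^8 + A^12, w = +4
1 component, writhe +4, over 10 crossings
det 21, colorings 9 of 3^10 — tricolorable
observation: V spans 8 powers of q: at least 8 crossings in any diagram


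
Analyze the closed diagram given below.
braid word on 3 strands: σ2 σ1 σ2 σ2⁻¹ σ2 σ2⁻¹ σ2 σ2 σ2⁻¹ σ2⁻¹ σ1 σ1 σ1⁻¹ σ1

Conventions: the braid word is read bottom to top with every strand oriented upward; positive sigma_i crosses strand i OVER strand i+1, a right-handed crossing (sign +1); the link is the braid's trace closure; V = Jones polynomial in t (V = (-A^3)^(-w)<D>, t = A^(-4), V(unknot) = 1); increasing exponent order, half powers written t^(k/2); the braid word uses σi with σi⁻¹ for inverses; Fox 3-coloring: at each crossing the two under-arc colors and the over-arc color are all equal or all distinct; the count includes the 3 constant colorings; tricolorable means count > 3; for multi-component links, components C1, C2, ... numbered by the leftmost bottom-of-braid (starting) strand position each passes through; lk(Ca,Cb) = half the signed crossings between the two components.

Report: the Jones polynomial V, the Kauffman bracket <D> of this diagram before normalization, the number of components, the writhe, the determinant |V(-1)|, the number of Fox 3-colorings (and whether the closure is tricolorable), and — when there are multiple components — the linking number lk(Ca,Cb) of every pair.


V = t + t^3 - t^4
<D> = -A^-4 + 1 + A^8 (w = +4)
1 component over 14 crossings, w = +4
9 Fox colorings among 3^14, |V(-1)| = 3: tricolorable
why: w = +4 shifts under R1 moves; the (-A^3)^(-4) factor cancels that in V


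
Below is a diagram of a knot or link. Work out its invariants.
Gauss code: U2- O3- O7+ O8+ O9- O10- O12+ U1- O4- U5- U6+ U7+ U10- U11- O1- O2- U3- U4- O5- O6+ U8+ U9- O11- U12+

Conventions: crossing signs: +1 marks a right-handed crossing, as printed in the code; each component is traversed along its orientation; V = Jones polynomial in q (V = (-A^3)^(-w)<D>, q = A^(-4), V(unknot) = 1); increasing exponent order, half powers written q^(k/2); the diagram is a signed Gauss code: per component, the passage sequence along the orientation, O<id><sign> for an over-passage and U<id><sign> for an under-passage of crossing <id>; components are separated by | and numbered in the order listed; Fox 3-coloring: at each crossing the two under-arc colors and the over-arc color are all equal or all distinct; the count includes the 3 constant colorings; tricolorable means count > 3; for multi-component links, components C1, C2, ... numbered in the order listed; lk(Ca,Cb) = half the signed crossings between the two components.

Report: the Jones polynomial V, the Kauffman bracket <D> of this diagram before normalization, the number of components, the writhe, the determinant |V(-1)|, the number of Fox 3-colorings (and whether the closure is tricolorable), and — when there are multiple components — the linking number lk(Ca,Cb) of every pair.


Jones polynomial: V(q) = -q^-6 + q^-5 - q^-4 + 2q^-3 - q^-2 + q^-1
<D> = A^-8 - A^-4 + 2 - A^4 + A^8 - A^12; writhe -4
components 1, writhe -4 (12 crossings)
3-colorings: 3 of 3^12, det 7 — not tricolorable
note: the span of V is 5, forcing >= 5 crossings in any diagram


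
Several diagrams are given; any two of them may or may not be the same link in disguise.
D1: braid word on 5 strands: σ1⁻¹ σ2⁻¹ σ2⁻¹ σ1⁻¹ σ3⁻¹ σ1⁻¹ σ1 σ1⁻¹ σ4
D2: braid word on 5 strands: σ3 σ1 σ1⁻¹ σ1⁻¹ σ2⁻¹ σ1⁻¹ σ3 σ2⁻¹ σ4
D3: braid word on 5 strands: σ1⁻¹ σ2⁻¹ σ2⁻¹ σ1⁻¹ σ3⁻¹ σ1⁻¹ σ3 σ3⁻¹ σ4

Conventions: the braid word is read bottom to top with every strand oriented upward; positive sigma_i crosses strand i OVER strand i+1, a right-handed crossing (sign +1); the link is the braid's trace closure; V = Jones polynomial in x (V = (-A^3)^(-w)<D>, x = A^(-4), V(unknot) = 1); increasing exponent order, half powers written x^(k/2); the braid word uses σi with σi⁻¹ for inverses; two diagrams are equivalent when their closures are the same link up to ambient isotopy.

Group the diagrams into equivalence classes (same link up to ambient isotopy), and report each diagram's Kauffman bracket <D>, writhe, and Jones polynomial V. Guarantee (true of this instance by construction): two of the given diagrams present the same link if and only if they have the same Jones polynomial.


grouping into links: {D1, D3} | {D2}
V(D1) = x^(-13/2) - x^(-11/2) + x^(-9/2) - 2x^(-7/2) - x^(-3/2)  (w -5, c 9, <D> = A^-9 + 2A^-1 - A^3 + A^7 - A^11)
D2 (bracket A^-9 - A^-5 + 2A^-1 - A^3 + 2A^7 - A^11; 9 crossings at w = -1): V = x^(-7/2) - 2x^(-5/2) + x^(-3/2) - 2x^(-1/2) + x^(1/2) - x^(3/2)
V(D3) = x^(-13/2) - x^(-11/2) + x^(-9/2) - 2x^(-7/2) - x^(-3/2)  (w -5, c 9, <D> = A^-9 + 2A^-1 - A^3 + A^7 - A^11)
key observation: V(x) takes 2 values over 3 diagrams, fixing the grouping


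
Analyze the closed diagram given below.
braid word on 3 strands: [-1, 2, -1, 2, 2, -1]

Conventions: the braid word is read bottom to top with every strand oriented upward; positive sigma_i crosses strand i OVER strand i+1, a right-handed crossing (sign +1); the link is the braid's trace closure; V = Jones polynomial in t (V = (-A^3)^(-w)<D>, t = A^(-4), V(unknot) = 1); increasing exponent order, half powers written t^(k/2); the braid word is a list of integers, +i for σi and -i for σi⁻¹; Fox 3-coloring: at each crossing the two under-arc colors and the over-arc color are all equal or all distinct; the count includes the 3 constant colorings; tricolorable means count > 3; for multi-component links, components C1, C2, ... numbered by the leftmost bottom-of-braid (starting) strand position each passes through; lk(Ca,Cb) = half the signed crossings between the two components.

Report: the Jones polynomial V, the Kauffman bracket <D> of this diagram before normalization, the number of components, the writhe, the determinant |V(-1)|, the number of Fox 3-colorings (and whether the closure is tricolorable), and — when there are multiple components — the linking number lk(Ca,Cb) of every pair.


V = -t^-3 + 2t^-2 - 2t^-1 + 3 - 2t + 2t^2 - t^3
<D> = -A^-12 + 2A^-8 - 2A^-4 + 3 - 2A^4 + 2A^8 - A^12 (w = 0)
1 component over 6 crossings, w = 0
3 Fox colorings among 3^6, |V(-1)| = 13: not tricolorable
why: w = 0 shifts under R1 moves; the (-A^3)^(0) factor cancels that in V


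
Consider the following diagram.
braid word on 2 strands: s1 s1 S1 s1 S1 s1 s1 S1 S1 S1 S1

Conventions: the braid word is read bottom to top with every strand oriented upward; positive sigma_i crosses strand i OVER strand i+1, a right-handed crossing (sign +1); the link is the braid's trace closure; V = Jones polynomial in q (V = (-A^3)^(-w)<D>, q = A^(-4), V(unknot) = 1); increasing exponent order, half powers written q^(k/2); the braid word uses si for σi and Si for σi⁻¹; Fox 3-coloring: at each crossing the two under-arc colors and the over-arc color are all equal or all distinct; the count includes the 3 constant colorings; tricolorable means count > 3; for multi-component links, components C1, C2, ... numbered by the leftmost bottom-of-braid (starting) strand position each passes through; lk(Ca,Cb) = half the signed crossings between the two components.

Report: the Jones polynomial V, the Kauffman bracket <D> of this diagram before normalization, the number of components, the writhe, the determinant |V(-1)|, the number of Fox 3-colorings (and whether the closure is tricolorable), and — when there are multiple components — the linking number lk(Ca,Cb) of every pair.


V(q) = 1
bracket: -A^-3, w = -1
1 component, writhe -1, over 11 crossings
det 1, colorings 3 of 3^11 — not tricolorable
observation: a (2,1) torus form — a single generator 1 times


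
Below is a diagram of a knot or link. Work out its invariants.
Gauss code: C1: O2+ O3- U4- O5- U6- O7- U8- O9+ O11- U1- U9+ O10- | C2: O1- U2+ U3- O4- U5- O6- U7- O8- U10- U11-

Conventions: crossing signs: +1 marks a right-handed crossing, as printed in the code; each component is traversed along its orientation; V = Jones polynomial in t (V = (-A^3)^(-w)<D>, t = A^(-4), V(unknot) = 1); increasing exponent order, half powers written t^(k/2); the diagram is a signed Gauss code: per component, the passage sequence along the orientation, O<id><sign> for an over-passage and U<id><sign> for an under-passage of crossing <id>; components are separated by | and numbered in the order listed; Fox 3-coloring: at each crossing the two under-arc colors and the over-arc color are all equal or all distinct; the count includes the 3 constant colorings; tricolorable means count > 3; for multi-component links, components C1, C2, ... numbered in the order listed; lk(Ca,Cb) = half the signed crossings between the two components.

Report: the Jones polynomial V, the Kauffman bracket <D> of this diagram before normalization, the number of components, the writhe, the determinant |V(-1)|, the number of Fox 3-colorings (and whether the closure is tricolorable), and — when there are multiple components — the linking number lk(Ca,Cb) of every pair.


V = -t^(-21/2) + t^(-19/2) - 2t^(-17/2) + 3t^(-15/2) - 3t^(-13/2) + 2t^(-11/2) - 2t^(-9/2) + t^(-7/2) - t^(-5/2)
<D> = A^-11 - A^-7 + 2A^-3 - 2A + 3A^5 - 3A^9 + 2A^13 - A^17 + A^21 (w = -7)
2 components over 11 crossings, w = -7
lk(C1,C2): -4
3 Fox colorings among 3^11, |V(-1)| = 16: not tricolorable
why: the 1 component pair carries total linking -4


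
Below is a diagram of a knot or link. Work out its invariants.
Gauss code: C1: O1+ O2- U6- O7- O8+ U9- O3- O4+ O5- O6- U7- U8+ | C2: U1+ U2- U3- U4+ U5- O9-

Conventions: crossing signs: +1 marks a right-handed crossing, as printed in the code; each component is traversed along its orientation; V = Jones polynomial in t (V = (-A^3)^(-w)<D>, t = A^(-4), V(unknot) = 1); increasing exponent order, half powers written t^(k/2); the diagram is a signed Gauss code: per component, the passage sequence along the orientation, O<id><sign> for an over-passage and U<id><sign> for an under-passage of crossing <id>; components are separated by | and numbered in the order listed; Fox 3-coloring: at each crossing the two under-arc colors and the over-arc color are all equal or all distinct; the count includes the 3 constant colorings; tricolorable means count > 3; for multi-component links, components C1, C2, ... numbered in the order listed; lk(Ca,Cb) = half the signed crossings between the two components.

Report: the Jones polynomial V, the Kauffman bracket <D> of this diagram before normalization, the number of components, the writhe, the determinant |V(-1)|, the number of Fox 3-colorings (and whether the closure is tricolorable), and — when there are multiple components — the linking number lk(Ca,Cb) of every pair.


Jones polynomial: V(t) = -t^(-5/2) - t^(-1/2)
<D> = A^-7 + A; writhe -3
components 2, writhe -3 (9 crossings)
linking number lk(C1,C2) = -1
3-colorings: 3 of 3^9, det 2 — not tricolorable
note: the span of V is 2, within the link bound 9 + 2 - 1


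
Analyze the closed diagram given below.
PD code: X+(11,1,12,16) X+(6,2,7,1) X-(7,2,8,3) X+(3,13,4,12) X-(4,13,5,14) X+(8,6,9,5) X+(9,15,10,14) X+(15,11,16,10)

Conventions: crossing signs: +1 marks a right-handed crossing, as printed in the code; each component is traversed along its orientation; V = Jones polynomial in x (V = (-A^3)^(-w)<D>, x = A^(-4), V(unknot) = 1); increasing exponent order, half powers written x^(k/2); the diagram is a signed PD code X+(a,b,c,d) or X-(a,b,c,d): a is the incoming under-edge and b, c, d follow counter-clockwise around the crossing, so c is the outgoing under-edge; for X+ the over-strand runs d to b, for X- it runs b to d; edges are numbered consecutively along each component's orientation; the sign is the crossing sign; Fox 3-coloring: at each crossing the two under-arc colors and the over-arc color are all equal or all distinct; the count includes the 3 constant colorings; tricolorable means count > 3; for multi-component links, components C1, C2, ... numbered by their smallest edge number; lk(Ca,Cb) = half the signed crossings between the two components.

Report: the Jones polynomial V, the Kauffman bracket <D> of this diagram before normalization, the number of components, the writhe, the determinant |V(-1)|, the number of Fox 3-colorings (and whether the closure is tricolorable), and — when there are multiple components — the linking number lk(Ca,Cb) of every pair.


Jones polynomial: V(x) = x + x^3 - x^4
<D> = -A^-4 + 1 + A^8; writhe +4
components 1, writhe +4 (8 crossings)
3-colorings: 9 of 3^8, det 3 — tricolorable
note: |V(-1)| = 3: so tricolorable, since 3 divides 3


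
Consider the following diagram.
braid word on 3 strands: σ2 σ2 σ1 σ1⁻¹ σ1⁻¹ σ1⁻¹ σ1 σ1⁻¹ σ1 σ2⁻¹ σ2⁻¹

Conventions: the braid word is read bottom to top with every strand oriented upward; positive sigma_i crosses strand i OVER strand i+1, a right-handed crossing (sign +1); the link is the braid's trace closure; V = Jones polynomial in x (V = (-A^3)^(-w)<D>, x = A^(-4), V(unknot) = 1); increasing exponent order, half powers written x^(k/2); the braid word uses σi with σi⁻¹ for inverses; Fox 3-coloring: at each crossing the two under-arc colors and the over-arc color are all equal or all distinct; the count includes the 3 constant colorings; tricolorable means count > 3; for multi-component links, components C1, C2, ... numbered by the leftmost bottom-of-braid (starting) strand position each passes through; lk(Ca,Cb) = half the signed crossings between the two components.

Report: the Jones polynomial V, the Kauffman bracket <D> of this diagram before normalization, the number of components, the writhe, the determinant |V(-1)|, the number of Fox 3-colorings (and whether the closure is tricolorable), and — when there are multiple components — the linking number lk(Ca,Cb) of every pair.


V(x) = -x^(-1/2) - x^(1/2)
bracket: A^-5 + A^-1, w = -1
2 components, writhe -1, over 11 crossings
lk(C1,C2) = 0
det 0, colorings 9 of 3^11 — tricolorable
observation: all 2 components of this link are unlinked algebraically


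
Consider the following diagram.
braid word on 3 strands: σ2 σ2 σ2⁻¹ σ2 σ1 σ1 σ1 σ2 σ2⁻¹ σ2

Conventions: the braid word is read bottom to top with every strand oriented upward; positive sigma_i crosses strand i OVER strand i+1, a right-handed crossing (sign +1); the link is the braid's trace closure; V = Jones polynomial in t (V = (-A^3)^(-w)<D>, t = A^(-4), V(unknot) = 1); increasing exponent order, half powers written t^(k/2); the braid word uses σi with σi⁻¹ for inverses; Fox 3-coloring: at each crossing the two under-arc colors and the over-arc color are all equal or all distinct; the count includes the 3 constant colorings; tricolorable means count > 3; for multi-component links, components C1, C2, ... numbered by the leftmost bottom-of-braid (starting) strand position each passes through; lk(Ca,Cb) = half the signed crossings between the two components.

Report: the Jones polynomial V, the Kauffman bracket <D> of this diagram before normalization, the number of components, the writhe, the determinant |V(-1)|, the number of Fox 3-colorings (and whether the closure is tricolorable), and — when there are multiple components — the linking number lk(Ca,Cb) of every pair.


V(t) = t^2 + 2t^4 - 2t^5 + t^6 - 2t^7 + t^8
bracket: A^-14 - 2A^-10 + A^-6 - 2A^-2 + 2A^2 + A^10, w = +6
1 component, writhe +6, over 10 crossings
det 9, colorings 27 of 3^10 — tricolorable
observation: w = +6 shifts under R1 moves; the (-A^3)^(-6) factor cancels that in V


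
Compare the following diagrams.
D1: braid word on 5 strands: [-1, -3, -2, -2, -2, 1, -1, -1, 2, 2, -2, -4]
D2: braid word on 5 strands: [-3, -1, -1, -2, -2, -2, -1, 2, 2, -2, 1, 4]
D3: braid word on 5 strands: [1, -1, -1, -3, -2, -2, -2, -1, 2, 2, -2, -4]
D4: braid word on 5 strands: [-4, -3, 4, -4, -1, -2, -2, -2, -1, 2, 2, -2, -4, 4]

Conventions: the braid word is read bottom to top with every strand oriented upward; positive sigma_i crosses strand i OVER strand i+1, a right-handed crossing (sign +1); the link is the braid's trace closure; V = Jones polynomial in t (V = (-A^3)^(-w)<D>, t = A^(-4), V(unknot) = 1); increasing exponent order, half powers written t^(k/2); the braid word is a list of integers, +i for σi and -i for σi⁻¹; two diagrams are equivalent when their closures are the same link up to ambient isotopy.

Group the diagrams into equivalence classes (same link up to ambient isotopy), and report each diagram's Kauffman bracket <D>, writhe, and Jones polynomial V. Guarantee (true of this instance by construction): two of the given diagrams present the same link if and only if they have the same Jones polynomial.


equivalence classes: {D1, D2, D3, D4}
D1 (bracket A^-14 - A^-10 + 2A^-6 - A^-2 + A^2 - A^6; 12 crossings at w = -6): V = -t^-6 + t^-5 - t^-4 + 2t^-3 - t^-2 + t^-1
D2 (bracket A^-8 - A^-4 + 2 - A^4 + A^8 - A^12; 12 crossings at w = -4): V = -t^-6 + t^-5 - t^-4 + 2t^-3 - t^-2 + t^-1
V(D3) = -t^-6 + t^-5 - t^-4 + 2t^-3 - t^-2 + t^-1  [12 crossings, <D> = A^-14 - A^-10 + 2A^-6 - A^-2 + A^2 - A^6, w = -6]
V(D4) = -t^-6 + t^-5 - t^-4 + 2t^-3 - t^-2 + t^-1  (w -6, c 14, <D> = A^-14 - A^-10 + 2A^-6 - A^-2 + A^2 - A^6)
key observation: all 4 diagrams share one V(t), hence one class
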